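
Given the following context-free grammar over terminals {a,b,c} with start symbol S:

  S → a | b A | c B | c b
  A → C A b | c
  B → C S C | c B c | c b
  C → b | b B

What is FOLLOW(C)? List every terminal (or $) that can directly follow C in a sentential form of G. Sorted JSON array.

Compute FIRST by fixpoint:
iter 1:
  A via A→c: +{c}
  B via B→c B c: +{c}
  C via C→b: +{b}
  S via S→a: +{a}
  S via S→b A: +{b}
  S via S→c B: +{c}
  FIRST[S]={a,b,c}  FIRST[A]={c}  FIRST[B]={c}  FIRST[C]={b}
iter 2:
  A via A→C A b: +{b}
  B via B→C S C: +{b}
  FIRST[S]={a,b,c}  FIRST[A]={b,c}  FIRST[B]={b,c}  FIRST[C]={b}
iter 3: done
  FIRST[S]={a,b,c}  FIRST[A]={b,c}  FIRST[B]={b,c}  FIRST[C]={b}

FOLLOW sets:
FOLLOW(S) := {$}
[1]
  A→C A b: FOLLOW(C) ⊇ FIRST(A) = {b,c}; new: +{b,c}
  A→C A b: FOLLOW(A) ⊇ FIRST(b) = {b}; new: +{b}
  B→C S C: FOLLOW(C) ⊇ FIRST(S) = {a,b,c}; new: +{a}
  B→C S C: FOLLOW(S) ⊇ FIRST(C) = {b}; new: +{b}
  B→c B c: FOLLOW(B) ⊇ FIRST(c) = {c}; new: +{c}
  C→b B: FOLLOW(B) ⊇ FOLLOW(C) ⊇ {a,b,c}; new: +{a,b}
  S→b A: FOLLOW(A) ⊇ FOLLOW(S) ⊇ {$,b}; new: +{$}
  S→c B: FOLLOW(B) ⊇ FOLLOW(S) ⊇ {$,b}; new: +{$}
  FOLLOW(S)={$,b}  FOLLOW(A)={$,b}  FOLLOW(B)={$,a,b,c}  FOLLOW(C)={a,b,c}
[2]
  B→C S C: FOLLOW(C) ⊇ FOLLOW(B) ⊇ {$,a,b,c}; new: +{$}
  FOLLOW(S)={$,b}  FOLLOW(A)={$,b}  FOLLOW(B)={$,a,b,c}  FOLLOW(C)={$,a,b,c}
[3] done
  FOLLOW(S)={$,b}  FOLLOW(A)={$,b}  FOLLOW(B)={$,a,b,c}  FOLLOW(C)={$,a,b,c}

FOLLOW(C) = ["$", "a", "b", "c"]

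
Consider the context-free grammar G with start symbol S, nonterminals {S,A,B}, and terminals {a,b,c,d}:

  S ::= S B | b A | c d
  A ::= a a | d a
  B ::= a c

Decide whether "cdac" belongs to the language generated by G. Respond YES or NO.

CNF form of G:
  S -> S B | T2 T1 | T3 A
  A -> T0 T0 | T1 T0
  B -> T0 T2
  T0 -> a
  T1 -> d
  T2 -> c
  T3 -> b

Fill CYK table bottom-up:
  cell(0,0) c: {T2}  orig:{}
  cell(1,1) d: {T1}  orig:{}
  cell(2,2) a: {T0}  orig:{}
  cell(3,3) c: {T2}  orig:{}
  cell(0,1) cd: {S}
  cell(1,2) da: {A}
  cell(2,3) ac: {B}
  cell(0,2) cda: ∅
  cell(1,3) dac: ∅
  cell(0,3) cdac: {S}

S ∈ T[0,3] ⇒ YES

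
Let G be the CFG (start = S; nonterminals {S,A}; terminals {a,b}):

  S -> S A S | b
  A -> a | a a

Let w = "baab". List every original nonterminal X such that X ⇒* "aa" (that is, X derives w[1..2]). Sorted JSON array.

CNF form of G:
  S -> S X1 | b
  A -> T0 T0 | a
  T0 -> a
  X1 -> A S

CYK table (by increasing span) — only the sub-triangle for w[1..2]:
  T[1,1] 'a' = {A,T0}  orig:{A}
  T[2,2] 'a' = {A,T0}  orig:{A}
  T[1,2] 'aa' = {A}

Original NTs in T[1,2] deriving "aa": ["A"]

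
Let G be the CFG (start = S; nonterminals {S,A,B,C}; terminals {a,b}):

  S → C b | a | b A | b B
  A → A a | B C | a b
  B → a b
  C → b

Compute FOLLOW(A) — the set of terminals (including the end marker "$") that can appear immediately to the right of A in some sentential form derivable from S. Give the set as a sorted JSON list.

Compute FIRST by fixpoint:
iter 1:
  A via A→a b: +{a}
  B via B→a b: +{a}
  C via C→b: +{b}
  S via S→C b: +{b}
  S via S→a: +{a}
  FIRST(S)={a,b}  FIRST(A)={a}  FIRST(B)={a}  FIRST(C)={b}
iter 2: (no change)
  FIRST(S)={a,b}  FIRST(A)={a}  FIRST(B)={a}  FIRST(C)={b}

FOLLOW iteration:
seed FOLLOW(S) with $
pass 1:
  A→A a: FOLLOW(A) ⊇ FIRST(a) = {a}; new: +{a}
  A→B C: FOLLOW(B) ⊇ FIRST(C) = {b}; new: +{b}
  A→B C: FOLLOW(C) ⊇ FOLLOW(A) ⊇ {a}; new: +{a}
  S→C b: FOLLOW(C) ⊇ FIRST(b) = {b}; new: +{b}
  S→b A: FOLLOW(A) ⊇ FOLLOW(S) ⊇ {$}; new: +{$}
  S→b B: FOLLOW(B) ⊇ FOLLOW(S) ⊇ {$}; new: +{$}
  FOLLOW[S]={$}  FOLLOW[A]={$,a}  FOLLOW[B]={$,b}  FOLLOW[C]={a,b}
pass 2:
  A→B C: FOLLOW(C) ⊇ FOLLOW(A) ⊇ {$,a}; new: +{$}
  FOLLOW[S]={$}  FOLLOW[A]={$,a}  FOLLOW[B]={$,b}  FOLLOW[C]={$,a,b}
pass 3: done
  FOLLOW[S]={$}  FOLLOW[A]={$,a}  FOLLOW[B]={$,b}  FOLLOW[C]={$,a,b}

FOLLOW(A) = ["$", "a"]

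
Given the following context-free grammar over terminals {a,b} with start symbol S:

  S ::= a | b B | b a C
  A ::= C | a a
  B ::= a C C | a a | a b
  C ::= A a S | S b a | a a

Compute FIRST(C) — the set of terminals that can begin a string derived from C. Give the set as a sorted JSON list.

FIRST iteration:
pass 1:
  A via A→a a: +{a}
  B via B→a C C: +{a}
  C via C→A a S: +{a}
  S via S→a: +{a}
  S via S→b B: +{b}
  FIRST[S]={a,b}  FIRST[A]={a}  FIRST[B]={a}  FIRST[C]={a}
pass 2:
  C via C→S b a: +{b}
  FIRST[S]={a,b}  FIRST[A]={a}  FIRST[B]={a}  FIRST[C]={a,b}
pass 3:
  A via A→C: +{b}
  FIRST[S]={a,b}  FIRST[A]={a,b}  FIRST[B]={a}  FIRST[C]={a,b}
pass 4: done
  FIRST[S]={a,b}  FIRST[A]={a,b}  FIRST[B]={a}  FIRST[C]={a,b}

FIRST(C) = ["a", "b"]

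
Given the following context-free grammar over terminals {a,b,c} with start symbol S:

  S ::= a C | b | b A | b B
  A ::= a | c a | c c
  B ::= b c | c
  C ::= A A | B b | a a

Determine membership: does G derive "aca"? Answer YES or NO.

Convert to CNF:
  S -> T1 C | T2 A | T2 B | b
  A -> T0 T0 | T0 T1 | a
  B -> T2 T0 | c
  C -> A A | B T2 | T1 T1
  T0 -> c
  T1 -> a
  T2 -> b

CYK fill:
  cell(0,0) a: {A,T1}  orig:{A}
  cell(1,1) c: {B,T0}  orig:{B}
  cell(2,2) a: {A,T1}  orig:{A}
  cell(0,1) ac: ∅
  cell(1,2) ca: {A}
  cell(0,2) aca: {C}

S ∉ T[0,2] ⇒ NO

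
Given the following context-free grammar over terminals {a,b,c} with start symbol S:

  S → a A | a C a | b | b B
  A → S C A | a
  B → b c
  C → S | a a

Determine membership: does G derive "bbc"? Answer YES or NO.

Convert to CNF:
  S -> T0 B | T2 A | T2 X5 | b
  A -> S X3 | a
  B -> T0 T1
  C -> T0 B | T2 A | T2 T2 | T2 X4 | b
  T0 -> b
  T1 -> c
  T2 -> a
  X3 -> C A
  X4 -> C T2
  X5 -> C T2

Fill CYK table bottom-up:
  cell(0,0) b: {C,S,T0}  orig:{C,S}
  cell(1,1) b: {C,S,T0}  orig:{C,S}
  cell(2,2) c: {T1}  orig:{}
  cell(0,1) bb: ∅
  cell(1,2) bc: {B}
  cell(0,2) bbc: {C,S}

S ∈ T[0,2] ⇒ YES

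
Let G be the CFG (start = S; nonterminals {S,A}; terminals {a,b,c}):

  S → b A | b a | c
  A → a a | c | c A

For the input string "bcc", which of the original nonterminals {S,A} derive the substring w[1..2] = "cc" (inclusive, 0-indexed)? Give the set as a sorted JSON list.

Convert to CNF:
  S -> T2 A | T2 T0 | c
  A -> T0 T0 | T1 A | c
  T0 -> a
  T1 -> c
  T2 -> b

CYK fill, restricted to cells inside w[1..2]:
  T[1,1] 'c' = {A,S,T1}  orig:{A,S}
  T[2,2] 'c' = {A,S,T1}  orig:{A,S}
  T[1,2] 'cc' = {A}

Original NTs in T[1,2] deriving "cc": ["A"]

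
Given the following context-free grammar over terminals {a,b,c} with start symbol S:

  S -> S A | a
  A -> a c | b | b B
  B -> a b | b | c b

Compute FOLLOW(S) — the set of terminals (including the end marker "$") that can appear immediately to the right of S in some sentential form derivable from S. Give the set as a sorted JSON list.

FIRST iteration:
pass 1:
  A via A→a c: +{a}
  A via A→b: +{b}
  B via B→a b: +{a}
  B via B→b: +{b}
  B via B→c b: +{c}
  S via S→a: +{a}
  S: {a}  A: {a,b}  B: {a,b,c}
pass 2: (no change)
  S: {a}  A: {a,b}  B: {a,b,c}

Compute FOLLOW by fixpoint:
initialize: $ ∈ FOLLOW(S)
iter 1:
  S→S A: FOLLOW(S) ⊇ FIRST(A) = {a,b}; new: +{a,b}
  S→S A: FOLLOW(A) ⊇ FOLLOW(S) ⊇ {$,a,b}; new: +{$,a,b}
  S: {$,a,b}  A: {$,a,b}  B: {}
iter 2:
  A→b B: FOLLOW(B) ⊇ FOLLOW(A) ⊇ {$,a,b}; new: +{$,a,b}
  S: {$,a,b}  A: {$,a,b}  B: {$,a,b}
iter 3: (stable)
  S: {$,a,b}  A: {$,a,b}  B: {$,a,b}

FOLLOW(S) = ["$", "a", "b"]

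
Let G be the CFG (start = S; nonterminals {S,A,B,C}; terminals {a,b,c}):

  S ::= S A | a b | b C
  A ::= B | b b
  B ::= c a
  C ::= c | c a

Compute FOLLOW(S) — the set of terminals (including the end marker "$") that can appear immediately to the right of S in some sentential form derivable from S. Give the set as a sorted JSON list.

FIRST sets, iterate to fixpoint:
pass 1:
  A via A→b b: +{b}
  B via B→c a: +{c}
  C via C→c: +{c}
  S via S→a b: +{a}
  S via S→b C: +{b}
  FIRST(S)={a,b}  FIRST(A)={b}  FIRST(B)={c}  FIRST(C)={c}
pass 2:
  A via A→B: +{c}
  FIRST(S)={a,b}  FIRST(A)={b,c}  FIRST(B)={c}  FIRST(C)={c}
pass 3: (no change)
  FIRST(S)={a,b}  FIRST(A)={b,c}  FIRST(B)={c}  FIRST(C)={c}

FOLLOW sets:
seed FOLLOW(S) with $
round 1:
  S→S A: FOLLOW(S) ⊇ FIRST(A) = {b,c}; new: +{b,c}
  S→S A: FOLLOW(A) ⊇ FOLLOW(S) ⊇ {$,b,c}; new: +{$,b,c}
  S→b C: FOLLOW(C) ⊇ FOLLOW(S) ⊇ {$,b,c}; new: +{$,b,c}
  FOLLOW[S]={$,b,c}  FOLLOW[A]={$,b,c}  FOLLOW[B]={}  FOLLOW[C]={$,b,c}
round 2:
  A→B: FOLLOW(B) ⊇ FOLLOW(A) ⊇ {$,b,c}; new: +{$,b,c}
  FOLLOW[S]={$,b,c}  FOLLOW[A]={$,b,c}  FOLLOW[B]={$,b,c}  FOLLOW[C]={$,b,c}
round 3: — fixpoint
  FOLLOW[S]={$,b,c}  FOLLOW[A]={$,b,c}  FOLLOW[B]={$,b,c}  FOLLOW[C]={$,b,c}

FOLLOW(S) = ["$", "b", "c"]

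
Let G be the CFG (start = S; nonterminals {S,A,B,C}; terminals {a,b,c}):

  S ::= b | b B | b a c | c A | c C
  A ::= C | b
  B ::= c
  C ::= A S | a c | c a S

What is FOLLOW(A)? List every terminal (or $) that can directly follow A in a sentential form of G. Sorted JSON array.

Compute FIRST by fixpoint:
iter 1:
  A via A→b: +{b}
  B via B→c: +{c}
  C via C→A S: +{b}
  C via C→a c: +{a}
  C via C→c a S: +{c}
  S via S→b: +{b}
  S via S→c A: +{c}
  S: {b,c}  A: {b}  B: {c}  C: {a,b,c}
iter 2:
  A via A→C: +{a,c}
  S: {b,c}  A: {a,b,c}  B: {c}  C: {a,b,c}
iter 3: done
  S: {b,c}  A: {a,b,c}  B: {c}  C: {a,b,c}

FOLLOW iteration:
FOLLOW(S) := {$}
[1]
  C→A S: FOLLOW(A) ⊇ FIRST(S) = {b,c}; new: +{b,c}
  S→b B: FOLLOW(B) ⊇ FOLLOW(S) ⊇ {$}; new: +{$}
  S→c A: FOLLOW(A) ⊇ FOLLOW(S) ⊇ {$}; new: +{$}
  S→c C: FOLLOW(C) ⊇ FOLLOW(S) ⊇ {$}; new: +{$}
  FOLLOW[S]={$}  FOLLOW[A]={$,b,c}  FOLLOW[B]={$}  FOLLOW[C]={$}
[2]
  A→C: FOLLOW(C) ⊇ FOLLOW(A) ⊇ {$,b,c}; new: +{b,c}
  C→A S: FOLLOW(S) ⊇ FOLLOW(C) ⊇ {$,b,c}; new: +{b,c}
  S→b B: FOLLOW(B) ⊇ FOLLOW(S) ⊇ {$,b,c}; new: +{b,c}
  FOLLOW[S]={$,b,c}  FOLLOW[A]={$,b,c}  FOLLOW[B]={$,b,c}  FOLLOW[C]={$,b,c}
[3] (stable)
  FOLLOW[S]={$,b,c}  FOLLOW[A]={$,b,c}  FOLLOW[B]={$,b,c}  FOLLOW[C]={$,b,c}

FOLLOW(A) = ["$", "b", "c"]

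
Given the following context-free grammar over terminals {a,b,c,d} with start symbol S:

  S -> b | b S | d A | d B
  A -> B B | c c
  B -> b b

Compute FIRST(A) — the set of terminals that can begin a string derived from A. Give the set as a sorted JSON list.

FIRST iteration:
iter 1:
  A via A→c c: +{c}
  B via B→b b: +{b}
  S via S→b: +{b}
  S via S→d A: +{d}
  FIRST(S)={b,d}  FIRST(A)={c}  FIRST(B)={b}
iter 2:
  A via A→B B: +{b}
  FIRST(S)={b,d}  FIRST(A)={b,c}  FIRST(B)={b}
iter 3: (stable)
  FIRST(S)={b,d}  FIRST(A)={b,c}  FIRST(B)={b}

FIRST(A) = ["b", "c"]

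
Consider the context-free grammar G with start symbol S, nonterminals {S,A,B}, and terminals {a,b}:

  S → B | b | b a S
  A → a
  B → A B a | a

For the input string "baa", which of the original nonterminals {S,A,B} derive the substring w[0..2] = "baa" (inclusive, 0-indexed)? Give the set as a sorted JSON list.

CNF form of G:
  S -> A X3 | T1 X4 | a | b
  A -> a
  B -> A X2 | a
  T0 -> a
  T1 -> b
  X2 -> B T0
  X3 -> B T0
  X4 -> T0 S

Fill CYK table bottom-up (cells [i..j] with 0 ≤ i ≤ j ≤ 2 only):
  [0..0]={S,T1}  "b"  orig:{S}
  [1..1]={A,B,S,T0}  "a"  orig:{A,B,S}
  [2..2]={A,B,S,T0}  "a"  orig:{A,B,S}
  [0..1]=∅  "ba"
  [1..2]={X2,X3,X4}  "aa"  orig:{}
  [0..2]={S}  "baa"

Original NTs in T[0,2] deriving "baa": ["S"]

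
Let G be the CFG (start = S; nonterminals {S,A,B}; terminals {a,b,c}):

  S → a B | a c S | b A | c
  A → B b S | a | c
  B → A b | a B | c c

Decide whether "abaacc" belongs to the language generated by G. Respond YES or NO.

CNF form of G:
  S -> T0 A | T1 B | T1 X4 | c
  A -> B X3 | a | c
  B -> A T0 | T1 B | T2 T2
  T0 -> b
  T1 -> a
  T2 -> c
  X3 -> T0 S
  X4 -> T2 S

Fill CYK table bottom-up:
  cell(0,0) a: {A,T1}  orig:{A}
  cell(1,1) b: {T0}  orig:{}
  cell(2,2) a: {A,T1}  orig:{A}
  cell(3,3) a: {A,T1}  orig:{A}
  cell(4,4) c: {A,S,T2}  orig:{A,S}
  cell(5,5) c: {A,S,T2}  orig:{A,S}
  cell(0,1) ab: {B}
  cell(1,2) ba: {S}
  cell(2,3) aa: ∅
  cell(3,4) ac: ∅
  cell(4,5) cc: {B,X4}  orig:{B}
  cell(0,2) aba: ∅
  cell(1,3) baa: ∅
  cell(2,4) aac: ∅
  cell(3,5) acc: {B,S}
  cell(0,3) abaa: ∅
  cell(1,4) baac: ∅
  cell(2,5) aacc: {B,S}
  cell(0,4) abaac: ∅
  cell(1,5) baacc: {X3}  orig:{}
  cell(0,5) abaacc: ∅

S ∉ T[0,5] ⇒ NO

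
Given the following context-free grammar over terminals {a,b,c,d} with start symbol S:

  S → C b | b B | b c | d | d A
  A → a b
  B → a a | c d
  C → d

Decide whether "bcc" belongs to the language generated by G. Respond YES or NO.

Convert to CNF:
  S -> C T1 | T1 B | T1 T2 | T3 A | d
  A -> T0 T1
  B -> T0 T0 | T2 T3
  C -> d
  T0 -> a
  T1 -> b
  T2 -> c
  T3 -> d

Fill CYK table bottom-up:
  T[0,0] 'b' = {T1}  orig:{}
  T[1,1] 'c' = {T2}  orig:{}
  T[2,2] 'c' = {T2}  orig:{}
  T[0,1] 'bc' = {S}
  T[1,2] 'cc' = ∅
  T[0,2] 'bcc' = ∅

S ∉ T[0,2] ⇒ NO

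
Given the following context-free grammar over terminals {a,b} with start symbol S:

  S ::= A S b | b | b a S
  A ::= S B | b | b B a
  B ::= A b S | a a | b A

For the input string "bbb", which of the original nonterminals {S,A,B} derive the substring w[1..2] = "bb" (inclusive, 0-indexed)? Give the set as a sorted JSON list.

CNF form of G:
  S -> A X4 | T0 X5 | b
  A -> S B | T0 X2 | b
  B -> A X3 | T0 A | T1 T1
  T0 -> b
  T1 -> a
  X2 -> B T1
  X3 -> T0 S
  X4 -> S T0
  X5 -> T1 S

CYK fill — only the sub-triangle for w[1..2]:
  [1..1]={A,S,T0}  "b"  orig:{A,S}
  [2..2]={A,S,T0}  "b"  orig:{A,S}
  [1..2]={B,X3,X4}  "bb"  orig:{B}

Original NTs in T[1,2] deriving "bb": ["B"]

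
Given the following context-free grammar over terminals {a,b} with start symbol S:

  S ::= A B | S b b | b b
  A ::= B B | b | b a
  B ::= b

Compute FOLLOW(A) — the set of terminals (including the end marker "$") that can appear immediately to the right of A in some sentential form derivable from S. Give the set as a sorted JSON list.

FIRST iteration:
iter 1:
  A via A→b: +{b}
  B via B→b: +{b}
  S via S→A B: +{b}
  S: {b}  A: {b}  B: {b}
iter 2: (no change)
  S: {b}  A: {b}  B: {b}

Compute FOLLOW by fixpoint:
seed FOLLOW(S) with $
iter 1:
  A→B B: FOLLOW(B) ⊇ FIRST(B) = {b}; new: +{b}
  S→A B: FOLLOW(A) ⊇ FIRST(B) = {b}; new: +{b}
  S→A B: FOLLOW(B) ⊇ FOLLOW(S) ⊇ {$}; new: +{$}
  S→S b b: FOLLOW(S) ⊇ FIRST(b) = {b}; new: +{b}
  FOLLOW(S)={$,b}  FOLLOW(A)={b}  FOLLOW(B)={$,b}
iter 2: done
  FOLLOW(S)={$,b}  FOLLOW(A)={b}  FOLLOW(B)={$,b}

FOLLOW(A) = ["b"]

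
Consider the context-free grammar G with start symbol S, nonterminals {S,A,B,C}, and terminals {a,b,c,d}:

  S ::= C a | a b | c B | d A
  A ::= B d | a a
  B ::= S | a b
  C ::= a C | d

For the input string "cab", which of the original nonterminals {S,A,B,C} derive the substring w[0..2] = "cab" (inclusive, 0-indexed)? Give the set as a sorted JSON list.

CNF form of G:
  S -> C T1 | T0 A | T1 T2 | T3 B
  A -> B T0 | T1 T1
  B -> C T1 | T0 A | T1 T2 | T3 B
  C -> T1 C | d
  T0 -> d
  T1 -> a
  T2 -> b
  T3 -> c

CYK table (by increasing span), restricted to cells inside w[0..2]:
  cell(0,0) c: {T3}  orig:{}
  cell(1,1) a: {T1}  orig:{}
  cell(2,2) b: {T2}  orig:{}
  cell(0,1) ca: ∅
  cell(1,2) ab: {B,S}
  cell(0,2) cab: {B,S}

Original NTs in T[0,2] deriving "cab": ["B", "S"]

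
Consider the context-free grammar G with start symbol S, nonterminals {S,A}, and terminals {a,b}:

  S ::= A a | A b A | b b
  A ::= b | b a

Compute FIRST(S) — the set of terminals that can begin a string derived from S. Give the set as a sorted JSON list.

Compute FIRST by fixpoint:
round 1:
  A via A→b: +{b}
  S via S→A a: +{b}
  FIRST(S)={b}  FIRST(A)={b}
round 2: — fixpoint
  FIRST(S)={b}  FIRST(A)={b}

FIRST(S) = ["b"]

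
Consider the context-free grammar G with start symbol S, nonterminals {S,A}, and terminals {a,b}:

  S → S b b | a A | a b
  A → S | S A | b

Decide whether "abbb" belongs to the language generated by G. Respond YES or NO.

CNF form of G:
  S -> S X3 | T1 A | T1 T0
  A -> S A | S X2 | T1 A | T1 T0 | b
  T0 -> b
  T1 -> a
  X2 -> T0 T0
  X3 -> T0 T0

CYK table (by increasing span):
  [0..0]={T1}  "a"  orig:{}
  [1..1]={A,T0}  "b"  orig:{A}
  [2..2]={A,T0}  "b"  orig:{A}
  [3..3]={A,T0}  "b"  orig:{A}
  [0..1]={A,S}  "ab"
  [1..2]={X2,X3}  "bb"  orig:{}
  [2..3]={X2,X3}  "bb"  orig:{}
  [0..2]={A}  "abb"
  [1..3]=∅  "bbb"
  [0..3]={A,S}  "abbb"

S ∈ T[0,3] ⇒ YES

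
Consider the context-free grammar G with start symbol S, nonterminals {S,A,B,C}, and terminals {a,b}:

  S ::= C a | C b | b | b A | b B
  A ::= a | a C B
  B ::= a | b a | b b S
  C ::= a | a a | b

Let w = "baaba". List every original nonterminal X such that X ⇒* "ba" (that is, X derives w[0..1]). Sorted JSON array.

Convert to CNF:
  S -> C T0 | C T1 | T1 A | T1 B | b
  A -> T0 X2 | a
  B -> T1 T0 | T1 X3 | a
  C -> T0 T0 | a | b
  T0 -> a
  T1 -> b
  X2 -> C B
  X3 -> T1 S

CYK fill — only the sub-triangle for w[0..1]:
  T[0,0] 'b' = {C,S,T1}  orig:{C,S}
  T[1,1] 'a' = {A,B,C,T0}  orig:{A,B,C}
  T[0,1] 'ba' = {B,S,X2}  orig:{B,S}

Original NTs in T[0,1] deriving "ba": ["B", "S"]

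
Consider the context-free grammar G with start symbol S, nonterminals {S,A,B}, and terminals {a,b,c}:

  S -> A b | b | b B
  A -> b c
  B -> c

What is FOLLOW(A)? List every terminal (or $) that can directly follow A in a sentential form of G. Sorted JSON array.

FIRST iteration:
[1]
  A via A→b c: +{b}
  B via B→c: +{c}
  S via S→A b: +{b}
  S: {b}  A: {b}  B: {c}
[2] (stable)
  S: {b}  A: {b}  B: {c}

Compute FOLLOW by fixpoint:
seed FOLLOW(S) with $
pass 1:
  S→A b: FOLLOW(A) ⊇ FIRST(b) = {b}; new: +{b}
  S→b B: FOLLOW(B) ⊇ FOLLOW(S) ⊇ {$}; new: +{$}
  FOLLOW[S]={$}  FOLLOW[A]={b}  FOLLOW[B]={$}
pass 2: (stable)
  FOLLOW[S]={$}  FOLLOW[A]={b}  FOLLOW[B]={$}

FOLLOW(A) = ["b"]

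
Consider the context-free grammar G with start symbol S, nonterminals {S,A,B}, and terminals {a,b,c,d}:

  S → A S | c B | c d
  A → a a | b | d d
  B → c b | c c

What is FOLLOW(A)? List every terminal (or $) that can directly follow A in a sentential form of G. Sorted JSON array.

FIRST iteration:
round 1:
  A via A→a a: +{a}
  A via A→b: +{b}
  A via A→d d: +{d}
  B via B→c b: +{c}
  S via S→A S: +{a,b,d}
  S via S→c B: +{c}
  FIRST[S]={a,b,c,d}  FIRST[A]={a,b,d}  FIRST[B]={c}
round 2: (no change)
  FIRST[S]={a,b,c,d}  FIRST[A]={a,b,d}  FIRST[B]={c}

FOLLOW sets:
initialize: $ ∈ FOLLOW(S)
[1]
  S→A S: FOLLOW(A) ⊇ FIRST(S) = {a,b,c,d}; new: +{a,b,c,d}
  S→c B: FOLLOW(B) ⊇ FOLLOW(S) ⊇ {$}; new: +{$}
  S: {$}  A: {a,b,c,d}  B: {$}
[2] (no change)
  S: {$}  A: {a,b,c,d}  B: {$}

FOLLOW(A) = ["a", "b", "c", "d"]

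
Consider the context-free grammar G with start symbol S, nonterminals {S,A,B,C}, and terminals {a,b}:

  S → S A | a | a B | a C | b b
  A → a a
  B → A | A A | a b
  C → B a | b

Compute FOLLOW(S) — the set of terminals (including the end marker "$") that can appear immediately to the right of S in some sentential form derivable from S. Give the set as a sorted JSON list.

Compute FIRST by fixpoint:
iter 1:
  A via A→a a: +{a}
  B via B→A: +{a}
  C via C→B a: +{a}
  C via C→b: +{b}
  S via S→a: +{a}
  S via S→b b: +{b}
  FIRST[S]={a,b}  FIRST[A]={a}  FIRST[B]={a}  FIRST[C]={a,b}
iter 2: (no change)
  FIRST[S]={a,b}  FIRST[A]={a}  FIRST[B]={a}  FIRST[C]={a,b}

FOLLOW sets:
initialize: $ ∈ FOLLOW(S)
[1]
  B→A A: FOLLOW(A) ⊇ FIRST(A) = {a}; new: +{a}
  C→B a: FOLLOW(B) ⊇ FIRST(a) = {a}; new: +{a}
  S→S A: FOLLOW(S) ⊇ FIRST(A) = {a}; new: +{a}
  S→S A: FOLLOW(A) ⊇ FOLLOW(S) ⊇ {$,a}; new: +{$}
  S→a B: FOLLOW(B) ⊇ FOLLOW(S) ⊇ {$,a}; new: +{$}
  S→a C: FOLLOW(C) ⊇ FOLLOW(S) ⊇ {$,a}; new: +{$,a}
  FOLLOW(S)={$,a}  FOLLOW(A)={$,a}  FOLLOW(B)={$,a}  FOLLOW(C)={$,a}
[2] (stable)
  FOLLOW(S)={$,a}  FOLLOW(A)={$,a}  FOLLOW(B)={$,a}  FOLLOW(C)={$,a}

FOLLOW(S) = ["$", "a"]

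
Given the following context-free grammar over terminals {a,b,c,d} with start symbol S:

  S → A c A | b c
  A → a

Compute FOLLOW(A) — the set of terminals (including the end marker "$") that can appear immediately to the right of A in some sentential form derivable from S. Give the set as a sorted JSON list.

Compute FIRST by fixpoint:
round 1:
  A via A→a: +{a}
  S via S→A c A: +{a}
  S via S→b c: +{b}
  FIRST(S)={a,b}  FIRST(A)={a}
round 2: (stable)
  FIRST(S)={a,b}  FIRST(A)={a}

Compute FOLLOW by fixpoint:
seed FOLLOW(S) with $
round 1:
  S→A c A: FOLLOW(A) ⊇ FIRST(c) = {c}; new: +{c}
  S→A c A: FOLLOW(A) ⊇ FOLLOW(S) ⊇ {$}; new: +{$}
  FOLLOW[S]={$}  FOLLOW[A]={$,c}
round 2: (no change)
  FOLLOW[S]={$}  FOLLOW[A]={$,c}

FOLLOW(A) = ["$", "c"]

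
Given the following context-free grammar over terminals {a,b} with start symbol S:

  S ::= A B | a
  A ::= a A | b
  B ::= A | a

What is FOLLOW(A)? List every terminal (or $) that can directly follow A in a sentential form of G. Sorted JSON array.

FIRST iteration:
[1]
  A via A→a A: +{a}
  A via A→b: +{b}
  B via B→A: +{a,b}
  S via S→A B: +{a,b}
  S: {a,b}  A: {a,b}  B: {a,b}
[2] done
  S: {a,b}  A: {a,b}  B: {a,b}

FOLLOW sets:
seed FOLLOW(S) with $
iter 1:
  S→A B: FOLLOW(A) ⊇ FIRST(B) = {a,b}; new: +{a,b}
  S→A B: FOLLOW(B) ⊇ FOLLOW(S) ⊇ {$}; new: +{$}
  S: {$}  A: {a,b}  B: {$}
iter 2:
  B→A: FOLLOW(A) ⊇ FOLLOW(B) ⊇ {$}; new: +{$}
  S: {$}  A: {$,a,b}  B: {$}
iter 3: — fixpoint
  S: {$}  A: {$,a,b}  B: {$}

FOLLOW(A) = ["$", "a", "b"]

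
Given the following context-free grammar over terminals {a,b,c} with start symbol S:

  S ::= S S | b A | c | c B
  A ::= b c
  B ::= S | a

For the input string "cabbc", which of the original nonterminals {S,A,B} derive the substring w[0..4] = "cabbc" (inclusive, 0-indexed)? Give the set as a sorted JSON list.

CNF form of G:
  S -> S S | T0 A | T1 B | c
  A -> T0 T1
  B -> S S | T0 A | T1 B | a | c
  T0 -> b
  T1 -> c

CYK table (by increasing span) — only the sub-triangle for w[0..4]:
  cell(0,0) c: {B,S,T1}  orig:{B,S}
  cell(1,1) a: {B}
  cell(2,2) b: {T0}  orig:{}
  cell(3,3) b: {T0}  orig:{}
  cell(4,4) c: {B,S,T1}  orig:{B,S}
  cell(0,1) ca: {B,S}
  cell(1,2) ab: ∅
  cell(2,3) bb: ∅
  cell(3,4) bc: {A}
  cell(0,2) cab: ∅
  cell(1,3) abb: ∅
  cell(2,4) bbc: {B,S}
  cell(0,3) cabb: ∅
  cell(1,4) abbc: ∅
  cell(0,4) cabbc: {B,S}

Original NTs in T[0,4] deriving "cabbc": ["B", "S"]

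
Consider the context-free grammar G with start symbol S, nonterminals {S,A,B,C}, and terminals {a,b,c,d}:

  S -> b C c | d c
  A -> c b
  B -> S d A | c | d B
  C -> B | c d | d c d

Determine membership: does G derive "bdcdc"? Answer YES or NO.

CNF form of G:
  S -> T1 X6 | T2 T0
  A -> T0 T1
  B -> S X3 | T2 B | c
  C -> S X4 | T0 T2 | T2 B | T2 X5 | c
  T0 -> c
  T1 -> b
  T2 -> d
  X3 -> T2 A
  X4 -> T2 A
  X5 -> T0 T2
  X6 -> C T0

CYK table (by increasing span):
  T[0,0] 'b' = {T1}  orig:{}
  T[1,1] 'd' = {T2}  orig:{}
  T[2,2] 'c' = {B,C,T0}  orig:{B,C}
  T[3,3] 'd' = {T2}  orig:{}
  T[4,4] 'c' = {B,C,T0}  orig:{B,C}
  T[0,1] 'bd' = ∅
  T[1,2] 'dc' = {B,C,S}
  T[2,3] 'cd' = {C,X5}  orig:{C}
  T[3,4] 'dc' = {B,C,S}
  T[0,2] 'bdc' = ∅
  T[1,3] 'dcd' = {C}
  T[2,4] 'cdc' = {X6}  orig:{}
  T[0,3] 'bdcd' = ∅
  T[1,4] 'dcdc' = {X6}  orig:{}
  T[0,4] 'bdcdc' = {S}

S ∈ T[0,4] ⇒ YES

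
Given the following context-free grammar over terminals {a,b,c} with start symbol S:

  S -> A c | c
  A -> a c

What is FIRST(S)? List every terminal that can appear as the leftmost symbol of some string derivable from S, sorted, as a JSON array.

FIRST sets, iterate to fixpoint:
iter 1:
  A via A→a c: +{a}
  S via S→A c: +{a}
  S via S→c: +{c}
  S: {a,c}  A: {a}
iter 2: done
  S: {a,c}  A: {a}

FIRST(S) = ["a", "c"]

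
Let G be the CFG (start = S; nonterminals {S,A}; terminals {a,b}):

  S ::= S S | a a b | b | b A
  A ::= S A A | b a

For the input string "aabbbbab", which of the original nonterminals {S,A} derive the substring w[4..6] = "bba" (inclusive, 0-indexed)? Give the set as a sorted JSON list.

Convert to CNF:
  S -> S S | T0 A | T1 X3 | b
  A -> S X2 | T0 T1
  T0 -> b
  T1 -> a
  X2 -> A A
  X3 -> T1 T0

CYK table (by increasing span) (cells [i..j] with 4 ≤ i ≤ j ≤ 6 only):
  cell(4,4) b: {S,T0}  orig:{S}
  cell(5,5) b: {S,T0}  orig:{S}
  cell(6,6) a: {T1}  orig:{}
  cell(4,5) bb: {S}
  cell(5,6) ba: {A}
  cell(4,6) bba: {S}

Original NTs in T[4,6] deriving "bba": ["S"]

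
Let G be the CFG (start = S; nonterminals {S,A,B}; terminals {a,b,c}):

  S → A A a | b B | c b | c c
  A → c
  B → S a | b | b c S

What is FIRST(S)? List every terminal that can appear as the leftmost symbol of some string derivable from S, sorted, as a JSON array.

Compute FIRST by fixpoint:
[1]
  A via A→c: +{c}
  B via B→b: +{b}
  S via S→A A a: +{c}
  S via S→b B: +{b}
  FIRST[S]={b,c}  FIRST[A]={c}  FIRST[B]={b}
[2]
  B via B→S a: +{c}
  FIRST[S]={b,c}  FIRST[A]={c}  FIRST[B]={b,c}
[3] done
  FIRST[S]={b,c}  FIRST[A]={c}  FIRST[B]={b,c}

FIRST(S) = ["b", "c"]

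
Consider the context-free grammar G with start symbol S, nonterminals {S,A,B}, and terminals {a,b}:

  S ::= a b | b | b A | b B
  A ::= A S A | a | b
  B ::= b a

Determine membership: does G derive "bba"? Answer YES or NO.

CNF form of G:
  S -> T0 A | T0 B | T1 T0 | b
  A -> A X2 | a | b
  B -> T0 T1
  T0 -> b
  T1 -> a
  X2 -> S A

CYK fill:
  [0..0]={A,S,T0}  "b"  orig:{A,S}
  [1..1]={A,S,T0}  "b"  orig:{A,S}
  [2..2]={A,T1}  "a"  orig:{A}
  [0..1]={S,X2}  "bb"  orig:{S}
  [1..2]={B,S,X2}  "ba"  orig:{B,S}
  [0..2]={A,S,X2}  "bba"  orig:{A,S}

S ∈ T[0,2] ⇒ YES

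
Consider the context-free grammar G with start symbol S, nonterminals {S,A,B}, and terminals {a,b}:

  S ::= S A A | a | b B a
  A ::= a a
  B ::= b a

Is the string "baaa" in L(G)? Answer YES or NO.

Convert to CNF:
  S -> S X2 | T1 X3 | a
  A -> T0 T0
  B -> T1 T0
  T0 -> a
  T1 -> b
  X2 -> A A
  X3 -> B T0

CYK fill:
  cell(0,0) b: {T1}  orig:{}
  cell(1,1) a: {S,T0}  orig:{S}
  cell(2,2) a: {S,T0}  orig:{S}
  cell(3,3) a: {S,T0}  orig:{S}
  cell(0,1) ba: {B}
  cell(1,2) aa: {A}
  cell(2,3) aa: {A}
  cell(0,2) baa: {X3}  orig:{}
  cell(1,3) aaa: ∅
  cell(0,3) baaa: ∅

S ∉ T[0,3] ⇒ NO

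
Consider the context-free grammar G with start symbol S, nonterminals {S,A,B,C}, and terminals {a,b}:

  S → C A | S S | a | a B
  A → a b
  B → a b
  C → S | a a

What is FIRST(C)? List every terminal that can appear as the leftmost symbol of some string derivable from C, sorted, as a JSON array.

Compute FIRST by fixpoint:
iter 1:
  A via A→a b: +{a}
  B via B→a b: +{a}
  C via C→a a: +{a}
  S via S→C A: +{a}
  S: {a}  A: {a}  B: {a}  C: {a}
iter 2: done
  S: {a}  A: {a}  B: {a}  C: {a}

FIRST(C) = ["a"]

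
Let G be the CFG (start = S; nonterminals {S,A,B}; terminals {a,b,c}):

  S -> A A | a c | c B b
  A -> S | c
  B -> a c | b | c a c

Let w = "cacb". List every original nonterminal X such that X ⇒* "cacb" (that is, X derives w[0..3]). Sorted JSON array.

Convert to CNF:
  S -> A A | T0 T1 | T1 X5
  A -> A A | T0 T1 | T1 X3 | c
  B -> T0 T1 | T1 X4 | b
  T0 -> a
  T1 -> c
  T2 -> b
  X3 -> B T2
  X4 -> T0 T1
  X5 -> B T2

CYK table (by increasing span), restricted to cells inside w[0..3]:
  T[0,0] 'c' = {A,T1}  orig:{A}
  T[1,1] 'a' = {T0}  orig:{}
  T[2,2] 'c' = {A,T1}  orig:{A}
  T[3,3] 'b' = {B,T2}  orig:{B}
  T[0,1] 'ca' = ∅
  T[1,2] 'ac' = {A,B,S,X4}  orig:{A,B,S}
  T[2,3] 'cb' = ∅
  T[0,2] 'cac' = {A,B,S}
  T[1,3] 'acb' = {X3,X5}  orig:{}
  T[0,3] 'cacb' = {A,S,X3,X5}  orig:{A,S}

Original NTs in T[0,3] deriving "cacb": ["A", "S"]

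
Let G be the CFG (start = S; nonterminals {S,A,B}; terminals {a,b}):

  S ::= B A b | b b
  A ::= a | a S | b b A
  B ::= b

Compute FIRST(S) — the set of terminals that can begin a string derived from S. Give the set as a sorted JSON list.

FIRST iteration:
[1]
  A via A→a: +{a}
  A via A→b b A: +{b}
  B via B→b: +{b}
  S via S→B A b: +{b}
  FIRST[S]={b}  FIRST[A]={a,b}  FIRST[B]={b}
[2] (no change)
  FIRST[S]={b}  FIRST[A]={a,b}  FIRST[B]={b}

FIRST(S) = ["b"]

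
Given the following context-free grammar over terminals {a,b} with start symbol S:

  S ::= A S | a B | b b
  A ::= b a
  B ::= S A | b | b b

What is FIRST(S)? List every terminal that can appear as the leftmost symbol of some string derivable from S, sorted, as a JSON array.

FIRST iteration:
[1]
  A via A→b a: +{b}
  B via B→b: +{b}
  S via S→A S: +{b}
  S via S→a B: +{a}
  FIRST[S]={a,b}  FIRST[A]={b}  FIRST[B]={b}
[2]
  B via B→S A: +{a}
  FIRST[S]={a,b}  FIRST[A]={b}  FIRST[B]={a,b}
[3] — fixpoint
  FIRST[S]={a,b}  FIRST[A]={b}  FIRST[B]={a,b}

FIRST(S) = ["a", "b"]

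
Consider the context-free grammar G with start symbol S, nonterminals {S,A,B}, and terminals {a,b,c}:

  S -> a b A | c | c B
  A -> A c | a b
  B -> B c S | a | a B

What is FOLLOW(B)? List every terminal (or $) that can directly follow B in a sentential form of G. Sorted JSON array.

FIRST sets, iterate to fixpoint:
round 1:
  A via A→a b: +{a}
  B via B→a: +{a}
  S via S→a b A: +{a}
  S via S→c: +{c}
  S: {a,c}  A: {a}  B: {a}
round 2: (stable)
  S: {a,c}  A: {a}  B: {a}

Compute FOLLOW by fixpoint:
FOLLOW(S) := {$}
iter 1:
  A→A c: FOLLOW(A) ⊇ FIRST(c) = {c}; new: +{c}
  B→B c S: FOLLOW(B) ⊇ FIRST(c) = {c}; new: +{c}
  B→B c S: FOLLOW(S) ⊇ FOLLOW(B) ⊇ {c}; new: +{c}
  S→a b A: FOLLOW(A) ⊇ FOLLOW(S) ⊇ {$,c}; new: +{$}
  S→c B: FOLLOW(B) ⊇ FOLLOW(S) ⊇ {$,c}; new: +{$}
  S: {$,c}  A: {$,c}  B: {$,c}
iter 2: — fixpoint
  S: {$,c}  A: {$,c}  B: {$,c}

FOLLOW(B) = ["$", "c"]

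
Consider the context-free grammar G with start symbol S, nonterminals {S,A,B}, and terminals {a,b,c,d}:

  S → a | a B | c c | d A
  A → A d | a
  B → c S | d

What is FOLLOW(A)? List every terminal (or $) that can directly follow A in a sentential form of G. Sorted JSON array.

Compute FIRST by fixpoint:
pass 1:
  A via A→a: +{a}
  B via B→c S: +{c}
  B via B→d: +{d}
  S via S→a: +{a}
  S via S→c c: +{c}
  S via S→d A: +{d}
  FIRST[S]={a,c,d}  FIRST[A]={a}  FIRST[B]={c,d}
pass 2: — fixpoint
  FIRST[S]={a,c,d}  FIRST[A]={a}  FIRST[B]={c,d}

FOLLOW sets:
seed FOLLOW(S) with $
round 1:
  A→A d: FOLLOW(A) ⊇ FIRST(d) = {d}; new: +{d}
  S→a B: FOLLOW(B) ⊇ FOLLOW(S) ⊇ {$}; new: +{$}
  S→d A: FOLLOW(A) ⊇ FOLLOW(S) ⊇ {$}; new: +{$}
  FOLLOW[S]={$}  FOLLOW[A]={$,d}  FOLLOW[B]={$}
round 2: done
  FOLLOW[S]={$}  FOLLOW[A]={$,d}  FOLLOW[B]={$}

FOLLOW(A) = ["$", "d"]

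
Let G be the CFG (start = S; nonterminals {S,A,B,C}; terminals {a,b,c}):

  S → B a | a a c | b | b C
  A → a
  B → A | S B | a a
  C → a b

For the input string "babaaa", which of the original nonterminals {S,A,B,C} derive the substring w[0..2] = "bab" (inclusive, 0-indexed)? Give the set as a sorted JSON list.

Convert to CNF:
  S -> B T0 | T0 X3 | T1 C | b
  A -> a
  B -> S B | T0 T0 | a
  C -> T0 T1
  T0 -> a
  T1 -> b
  T2 -> c
  X3 -> T0 T2

Fill CYK table bottom-up — only the sub-triangle for w[0..2]:
  [0..0]={S,T1}  "b"  orig:{S}
  [1..1]={A,B,T0}  "a"  orig:{A,B}
  [2..2]={S,T1}  "b"  orig:{S}
  [0..1]={B}  "ba"
  [1..2]={C}  "ab"
  [0..2]={S}  "bab"

Original NTs in T[0,2] deriving "bab": ["S"]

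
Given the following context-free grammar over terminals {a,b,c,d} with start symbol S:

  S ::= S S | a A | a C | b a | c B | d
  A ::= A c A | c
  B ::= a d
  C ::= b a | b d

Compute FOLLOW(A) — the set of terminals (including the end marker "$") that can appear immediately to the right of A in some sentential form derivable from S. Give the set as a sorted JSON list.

FIRST sets, iterate to fixpoint:
[1]
  A via A→c: +{c}
  B via B→a d: +{a}
  C via C→b a: +{b}
  S via S→a A: +{a}
  S via S→b a: +{b}
  S via S→c B: +{c}
  S via S→d: +{d}
  FIRST(S)={a,b,c,d}  FIRST(A)={c}  FIRST(B)={a}  FIRST(C)={b}
[2] (stable)
  FIRST(S)={a,b,c,d}  FIRST(A)={c}  FIRST(B)={a}  FIRST(C)={b}

Compute FOLLOW by fixpoint:
FOLLOW(S) := {$}
[1]
  A→A c A: FOLLOW(A) ⊇ FIRST(c) = {c}; new: +{c}
  S→S S: FOLLOW(S) ⊇ FIRST(S) = {a,b,c,d}; new: +{a,b,c,d}
  S→a A: FOLLOW(A) ⊇ FOLLOW(S) ⊇ {$,a,b,c,d}; new: +{$,a,b,d}
  S→a C: FOLLOW(C) ⊇ FOLLOW(S) ⊇ {$,a,b,c,d}; new: +{$,a,b,c,d}
  S→c B: FOLLOW(B) ⊇ FOLLOW(S) ⊇ {$,a,b,c,d}; new: +{$,a,b,c,d}
  S: {$,a,b,c,d}  A: {$,a,b,c,d}  B: {$,a,b,c,d}  C: {$,a,b,c,d}
[2] — fixpoint
  S: {$,a,b,c,d}  A: {$,a,b,c,d}  B: {$,a,b,c,d}  C: {$,a,b,c,d}

FOLLOW(A) = ["$", "a", "b", "c", "d"]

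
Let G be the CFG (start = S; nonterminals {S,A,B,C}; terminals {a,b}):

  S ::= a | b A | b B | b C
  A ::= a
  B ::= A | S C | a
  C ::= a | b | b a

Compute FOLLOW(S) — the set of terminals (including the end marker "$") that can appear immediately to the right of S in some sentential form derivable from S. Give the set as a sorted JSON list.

FIRST iteration:
[1]
  A via A→a: +{a}
  B via B→A: +{a}
  C via C→a: +{a}
  C via C→b: +{b}
  S via S→a: +{a}
  S via S→b A: +{b}
  S: {a,b}  A: {a}  B: {a}  C: {a,b}
[2]
  B via B→S C: +{b}
  S: {a,b}  A: {a}  B: {a,b}  C: {a,b}
[3] (stable)
  S: {a,b}  A: {a}  B: {a,b}  C: {a,b}

Compute FOLLOW by fixpoint:
initialize: $ ∈ FOLLOW(S)
pass 1:
  B→S C: FOLLOW(S) ⊇ FIRST(C) = {a,b}; new: +{a,b}
  S→b A: FOLLOW(A) ⊇ FOLLOW(S) ⊇ {$,a,b}; new: +{$,a,b}
  S→b B: FOLLOW(B) ⊇ FOLLOW(S) ⊇ {$,a,b}; new: +{$,a,b}
  S→b C: FOLLOW(C) ⊇ FOLLOW(S) ⊇ {$,a,b}; new: +{$,a,b}
  FOLLOW(S)={$,a,b}  FOLLOW(A)={$,a,b}  FOLLOW(B)={$,a,b}  FOLLOW(C)={$,a,b}
pass 2: (stable)
  FOLLOW(S)={$,a,b}  FOLLOW(A)={$,a,b}  FOLLOW(B)={$,a,b}  FOLLOW(C)={$,a,b}

FOLLOW(S) = ["$", "a", "b"]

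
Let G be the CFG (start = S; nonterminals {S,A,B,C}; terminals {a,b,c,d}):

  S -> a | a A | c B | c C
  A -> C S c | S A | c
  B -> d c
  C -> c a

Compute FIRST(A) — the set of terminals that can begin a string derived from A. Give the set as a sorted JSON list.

Compute FIRST by fixpoint:
iter 1:
  A via A→c: +{c}
  B via B→d c: +{d}
  C via C→c a: +{c}
  S via S→a: +{a}
  S via S→c B: +{c}
  FIRST(S)={a,c}  FIRST(A)={c}  FIRST(B)={d}  FIRST(C)={c}
iter 2:
  A via A→S A: +{a}
  FIRST(S)={a,c}  FIRST(A)={a,c}  FIRST(B)={d}  FIRST(C)={c}
iter 3: done
  FIRST(S)={a,c}  FIRST(A)={a,c}  FIRST(B)={d}  FIRST(C)={c}

FIRST(A) = ["a", "c"]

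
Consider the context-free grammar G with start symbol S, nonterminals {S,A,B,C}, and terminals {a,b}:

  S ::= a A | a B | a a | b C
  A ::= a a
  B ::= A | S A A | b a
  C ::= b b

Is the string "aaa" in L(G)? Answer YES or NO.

Convert to CNF:
  S -> T0 A | T0 B | T0 T0 | T1 C
  A -> T0 T0
  B -> S X2 | T0 T0 | T1 T0
  C -> T1 T1
  T0 -> a
  T1 -> b
  X2 -> A A

Fill CYK table bottom-up:
  [0..0]={T0}  "a"  orig:{}
  [1..1]={T0}  "a"  orig:{}
  [2..2]={T0}  "a"  orig:{}
  [0..1]={A,B,S}  "aa"
  [1..2]={A,B,S}  "aa"
  [0..2]={S}  "aaa"

S ∈ T[0,2] ⇒ YES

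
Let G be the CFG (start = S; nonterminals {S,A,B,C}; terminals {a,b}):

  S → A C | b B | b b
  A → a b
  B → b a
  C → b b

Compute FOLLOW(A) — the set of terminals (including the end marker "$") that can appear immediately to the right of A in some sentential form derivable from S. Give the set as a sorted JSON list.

FIRST sets, iterate to fixpoint:
[1]
  A via A→a b: +{a}
  B via B→b a: +{b}
  C via C→b b: +{b}
  S via S→A C: +{a}
  S via S→b B: +{b}
  FIRST[S]={a,b}  FIRST[A]={a}  FIRST[B]={b}  FIRST[C]={b}
[2] (no change)
  FIRST[S]={a,b}  FIRST[A]={a}  FIRST[B]={b}  FIRST[C]={b}

FOLLOW iteration:
seed FOLLOW(S) with $
iter 1:
  S→A C: FOLLOW(A) ⊇ FIRST(C) = {b}; new: +{b}
  S→A C: FOLLOW(C) ⊇ FOLLOW(S) ⊇ {$}; new: +{$}
  S→b B: FOLLOW(B) ⊇ FOLLOW(S) ⊇ {$}; new: +{$}
  S: {$}  A: {b}  B: {$}  C: {$}
iter 2: — fixpoint
  S: {$}  A: {b}  B: {$}  C: {$}

FOLLOW(A) = ["b"]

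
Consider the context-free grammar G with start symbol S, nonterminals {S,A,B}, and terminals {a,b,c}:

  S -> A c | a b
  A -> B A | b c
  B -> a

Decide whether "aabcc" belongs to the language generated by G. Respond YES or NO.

CNF form of G:
  S -> A T1 | T2 T0
  A -> B A | T0 T1
  B -> a
  T0 -> b
  T1 -> c
  T2 -> a

CYK fill:
  [0..0]={B,T2}  "a"  orig:{B}
  [1..1]={B,T2}  "a"  orig:{B}
  [2..2]={T0}  "b"  orig:{}
  [3..3]={T1}  "c"  orig:{}
  [4..4]={T1}  "c"  orig:{}
  [0..1]=∅  "aa"
  [1..2]={S}  "ab"
  [2..3]={A}  "bc"
  [3..4]=∅  "cc"
  [0..2]=∅  "aab"
  [1..3]={A}  "abc"
  [2..4]={S}  "bcc"
  [0..3]={A}  "aabc"
  [1..4]={S}  "abcc"
  [0..4]={S}  "aabcc"

S ∈ T[0,4] ⇒ YES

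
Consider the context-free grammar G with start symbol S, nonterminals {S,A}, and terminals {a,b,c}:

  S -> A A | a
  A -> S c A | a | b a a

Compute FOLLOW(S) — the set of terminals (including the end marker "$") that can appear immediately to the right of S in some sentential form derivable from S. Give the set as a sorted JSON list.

Compute FIRST by fixpoint:
iter 1:
  A via A→a: +{a}
  A via A→b a a: +{b}
  S via S→A A: +{a,b}
  FIRST[S]={a,b}  FIRST[A]={a,b}
iter 2: — fixpoint
  FIRST[S]={a,b}  FIRST[A]={a,b}

FOLLOW sets:
FOLLOW(S) := {$}
pass 1:
  A→S c A: FOLLOW(S) ⊇ FIRST(c) = {c}; new: +{c}
  S→A A: FOLLOW(A) ⊇ FIRST(A) = {a,b}; new: +{a,b}
  S→A A: FOLLOW(A) ⊇ FOLLOW(S) ⊇ {$,c}; new: +{$,c}
  FOLLOW[S]={$,c}  FOLLOW[A]={$,a,b,c}
pass 2: (no change)
  FOLLOW[S]={$,c}  FOLLOW[A]={$,a,b,c}

FOLLOW(S) = ["$", "c"]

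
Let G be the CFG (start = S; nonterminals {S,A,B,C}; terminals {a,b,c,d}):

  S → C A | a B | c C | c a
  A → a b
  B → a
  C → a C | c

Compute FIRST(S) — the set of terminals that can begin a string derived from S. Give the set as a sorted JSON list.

Compute FIRST by fixpoint:
[1]
  A via A→a b: +{a}
  B via B→a: +{a}
  C via C→a C: +{a}
  C via C→c: +{c}
  S via S→C A: +{a,c}
  S: {a,c}  A: {a}  B: {a}  C: {a,c}
[2] — fixpoint
  S: {a,c}  A: {a}  B: {a}  C: {a,c}

FIRST(S) = ["a", "c"]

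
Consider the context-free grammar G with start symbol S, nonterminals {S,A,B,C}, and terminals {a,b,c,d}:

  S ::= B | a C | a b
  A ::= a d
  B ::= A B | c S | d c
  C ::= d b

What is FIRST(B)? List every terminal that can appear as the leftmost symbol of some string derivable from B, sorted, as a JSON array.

FIRST iteration:
round 1:
  A via A→a d: +{a}
  B via B→A B: +{a}
  B via B→c S: +{c}
  B via B→d c: +{d}
  C via C→d b: +{d}
  S via S→B: +{a,c,d}
  FIRST[S]={a,c,d}  FIRST[A]={a}  FIRST[B]={a,c,d}  FIRST[C]={d}
round 2: done
  FIRST[S]={a,c,d}  FIRST[A]={a}  FIRST[B]={a,c,d}  FIRST[C]={d}

FIRST(B) = ["a", "c", "d"]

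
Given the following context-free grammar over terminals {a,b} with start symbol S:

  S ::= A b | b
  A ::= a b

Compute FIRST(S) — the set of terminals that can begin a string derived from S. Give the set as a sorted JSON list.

FIRST iteration:
[1]
  A via A→a b: +{a}
  S via S→A b: +{a}
  S via S→b: +{b}
  FIRST(S)={a,b}  FIRST(A)={a}
[2] — fixpoint
  FIRST(S)={a,b}  FIRST(A)={a}

FIRST(S) = ["a", "b"]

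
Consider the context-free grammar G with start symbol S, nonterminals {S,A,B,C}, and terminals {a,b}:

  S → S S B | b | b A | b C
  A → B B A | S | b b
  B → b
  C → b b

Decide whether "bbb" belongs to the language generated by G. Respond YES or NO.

CNF form of G:
  S -> S X3 | T0 A | T0 C | b
  A -> B X1 | S X2 | T0 A | T0 C | T0 T0 | b
  B -> b
  C -> T0 T0
  T0 -> b
  X1 -> B A
  X2 -> S B
  X3 -> S B

CYK table (by increasing span):
  [0..0]={A,B,S,T0}  "b"  orig:{A,B,S}
  [1..1]={A,B,S,T0}  "b"  orig:{A,B,S}
  [2..2]={A,B,S,T0}  "b"  orig:{A,B,S}
  [0..1]={A,C,S,X1,X2,X3}  "bb"  orig:{A,C,S}
  [1..2]={A,C,S,X1,X2,X3}  "bb"  orig:{A,C,S}
  [0..2]={A,S,X1,X2,X3}  "bbb"  orig:{A,S}

S ∈ T[0,2] ⇒ YES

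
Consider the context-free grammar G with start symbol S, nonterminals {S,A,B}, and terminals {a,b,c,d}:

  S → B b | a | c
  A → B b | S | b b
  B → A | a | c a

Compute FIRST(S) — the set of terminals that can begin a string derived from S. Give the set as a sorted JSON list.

FIRST sets, iterate to fixpoint:
round 1:
  A via A→b b: +{b}
  B via B→A: +{b}
  B via B→a: +{a}
  B via B→c a: +{c}
  S via S→B b: +{a,b,c}
  S: {a,b,c}  A: {b}  B: {a,b,c}
round 2:
  A via A→B b: +{a,c}
  S: {a,b,c}  A: {a,b,c}  B: {a,b,c}
round 3: — fixpoint
  S: {a,b,c}  A: {a,b,c}  B: {a,b,c}

FIRST(S) = ["a", "b", "c"]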